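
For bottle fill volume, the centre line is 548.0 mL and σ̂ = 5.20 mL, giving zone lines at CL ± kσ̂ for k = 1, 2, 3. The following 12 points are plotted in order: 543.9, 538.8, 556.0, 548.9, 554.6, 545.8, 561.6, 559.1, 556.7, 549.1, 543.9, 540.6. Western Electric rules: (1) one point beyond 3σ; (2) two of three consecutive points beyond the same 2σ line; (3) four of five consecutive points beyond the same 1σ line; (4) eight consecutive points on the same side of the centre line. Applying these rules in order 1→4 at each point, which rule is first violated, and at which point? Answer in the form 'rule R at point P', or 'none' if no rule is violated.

rule 2 at point 8

Zone of each point (C = within 1σ̂, B = 1σ̂–2σ̂, A = 2σ̂–3σ̂, * = beyond 3σ̂; sign = side of CL): 1:-C, 2:-B, 3:+B, 4:+C, 5:+B, 6:-C, 7:+A, 8:+A, 9:+B, 10:+C, 11:-C, 12:-B
Rule 2 (two of three consecutive points beyond the same 2σ limit) is satisfied at point 8.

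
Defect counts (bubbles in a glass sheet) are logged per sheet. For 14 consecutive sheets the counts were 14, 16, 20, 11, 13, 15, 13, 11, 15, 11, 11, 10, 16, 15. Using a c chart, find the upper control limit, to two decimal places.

24.72

c̄ = (14 + 16 + 20 + 11 + 13 + 15 + 13 + 11 + 15 + 11 + 11 + 10 + 16 + 15) / 14 = 191 / 14 = 13.6429
UCL = c̄ + 3√c̄ = 13.6429 + 3 × √13.6429 = 13.6429 + 3 × 3.6936 = 24.7237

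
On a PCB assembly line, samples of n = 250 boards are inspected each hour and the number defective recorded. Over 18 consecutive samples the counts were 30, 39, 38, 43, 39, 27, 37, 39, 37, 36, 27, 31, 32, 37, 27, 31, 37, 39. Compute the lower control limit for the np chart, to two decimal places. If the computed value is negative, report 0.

18.36

p̄ = Σdᵢ / (k·n) = 626 / (18 × 250) = 0.13911
LCL = np̄ − 3·√(np̄(1−p̄)) = 34.7778 − 3 × 5.4717 = 18.3626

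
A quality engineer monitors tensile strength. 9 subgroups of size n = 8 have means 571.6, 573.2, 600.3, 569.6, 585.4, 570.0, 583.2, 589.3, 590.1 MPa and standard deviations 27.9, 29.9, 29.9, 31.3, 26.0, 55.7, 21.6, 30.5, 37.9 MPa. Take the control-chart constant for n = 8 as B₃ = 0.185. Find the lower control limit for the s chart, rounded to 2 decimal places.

s̄ = (27.9 + 29.9 + 29.9 + 31.3 + 26.0 + 55.7 + 21.6 + 30.5 + 37.9) / 9 = 32.3000
LCL_s = B₃·s̄ = 0.185 × 32.3000 = 5.9755

5.98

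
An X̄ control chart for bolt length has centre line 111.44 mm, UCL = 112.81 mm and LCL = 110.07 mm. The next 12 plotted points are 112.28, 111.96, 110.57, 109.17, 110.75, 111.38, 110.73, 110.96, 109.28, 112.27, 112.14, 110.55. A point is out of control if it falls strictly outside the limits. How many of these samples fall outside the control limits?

2

Compare each point to [110.07, 112.81]: sample 4 = 109.17 < LCL; sample 9 = 109.28 < LCL.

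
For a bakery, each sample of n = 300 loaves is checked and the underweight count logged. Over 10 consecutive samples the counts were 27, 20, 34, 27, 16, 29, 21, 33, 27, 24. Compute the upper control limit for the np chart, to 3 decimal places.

p̄ = Σdᵢ / (k·n) = 258 / (10 × 300) = 0.08600
UCL = np̄ + 3·√(np̄(1−p̄)) = 25.8000 + 3 × √(25.8000×0.91400) = 25.8000 + 3 × 4.8560 = 40.3681

40.368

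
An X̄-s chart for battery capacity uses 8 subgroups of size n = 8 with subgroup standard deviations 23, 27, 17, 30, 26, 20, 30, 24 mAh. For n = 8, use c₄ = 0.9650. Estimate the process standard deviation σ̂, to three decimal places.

s̄ = (23 + 27 + 17 + 30 + 26 + 20 + 30 + 24) / 8 = 24.6250
σ̂ = s̄ / c₄ = 24.6250 / 0.9650 = 25.5181

25.518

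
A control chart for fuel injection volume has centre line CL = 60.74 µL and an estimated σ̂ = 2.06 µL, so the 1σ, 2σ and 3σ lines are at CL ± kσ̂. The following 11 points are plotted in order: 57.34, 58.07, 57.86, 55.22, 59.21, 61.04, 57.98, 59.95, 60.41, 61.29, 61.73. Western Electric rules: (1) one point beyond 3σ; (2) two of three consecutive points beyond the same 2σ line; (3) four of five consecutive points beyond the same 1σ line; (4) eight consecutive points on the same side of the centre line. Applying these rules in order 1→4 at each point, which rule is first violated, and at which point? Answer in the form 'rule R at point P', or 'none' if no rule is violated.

rule 3 at point 4

Zone of each point (C = within 1σ̂, B = 1σ̂–2σ̂, A = 2σ̂–3σ̂, * = beyond 3σ̂; sign = side of CL): 1:-B, 2:-B, 3:-B, 4:-A, 5:-C, 6:+C, 7:-B, 8:-C, 9:-C, 10:+C, 11:+C
Rule 3 (four of five consecutive points beyond the same 1σ limit) is satisfied at point 4.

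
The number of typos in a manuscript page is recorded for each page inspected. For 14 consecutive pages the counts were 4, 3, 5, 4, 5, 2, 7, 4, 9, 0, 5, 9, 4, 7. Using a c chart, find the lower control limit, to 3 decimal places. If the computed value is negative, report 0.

0.000

c̄ = (4 + 3 + 5 + 4 + 5 + 2 + 7 + 4 + 9 + 0 + 5 + 9 + 4 + 7) / 14 = 68 / 14 = 4.8571
LCL = c̄ − 3√c̄ = 4.8571 − 3 × 2.2039 = -1.7545 → 0 (cannot be negative)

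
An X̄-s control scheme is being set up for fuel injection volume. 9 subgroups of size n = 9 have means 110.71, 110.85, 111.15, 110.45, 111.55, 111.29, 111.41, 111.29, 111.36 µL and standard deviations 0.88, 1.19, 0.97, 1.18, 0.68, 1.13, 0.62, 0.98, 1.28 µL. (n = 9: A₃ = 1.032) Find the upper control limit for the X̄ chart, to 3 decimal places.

X̄̄ = (110.71 + 110.85 + 111.15 + 110.45 + 111.55 + 111.29 + 111.41 + 111.29 + 111.36) / 9 = 111.1178
s̄ = (0.88 + 1.19 + 0.97 + 1.18 + 0.68 + 1.13 + 0.62 + 0.98 + 1.28) / 9 = 0.9900
UCL = X̄̄ + A₃·s̄ = 111.1178 + 1.032 × 0.9900 = 112.1395

112.139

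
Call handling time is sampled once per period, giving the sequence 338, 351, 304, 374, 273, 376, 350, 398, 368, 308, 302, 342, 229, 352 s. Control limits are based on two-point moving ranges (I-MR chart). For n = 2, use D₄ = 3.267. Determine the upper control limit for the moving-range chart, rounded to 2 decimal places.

196.02

Moving ranges: 13, 47, 70, 101, 103, 26, 48, 30, 60, 6, 40, 113, 123; M̄R̄ = 780.0000 / 13 = 60.0000
UCL_MR = D₄·M̄R̄ = 3.267 × 60.0000 = 196.0200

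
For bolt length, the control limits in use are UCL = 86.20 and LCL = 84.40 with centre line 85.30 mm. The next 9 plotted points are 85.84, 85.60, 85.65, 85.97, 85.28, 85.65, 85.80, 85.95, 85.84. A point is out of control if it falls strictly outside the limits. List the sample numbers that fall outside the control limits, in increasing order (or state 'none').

none

All 9 points lie within [84.40, 86.20].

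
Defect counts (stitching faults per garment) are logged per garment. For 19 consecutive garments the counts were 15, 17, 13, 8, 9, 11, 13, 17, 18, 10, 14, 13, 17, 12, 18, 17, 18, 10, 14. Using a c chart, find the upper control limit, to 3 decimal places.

25.077

c̄ = (15 + 17 + 13 + 8 + 9 + 11 + 13 + 17 + 18 + 10 + 14 + 13 + 17 + 12 + 18 + 17 + 18 + 10 + 14) / 19 = 264 / 19 = 13.8947
UCL = c̄ + 3√c̄ = 13.8947 + 3 × √13.8947 = 13.8947 + 3 × 3.7276 = 25.0774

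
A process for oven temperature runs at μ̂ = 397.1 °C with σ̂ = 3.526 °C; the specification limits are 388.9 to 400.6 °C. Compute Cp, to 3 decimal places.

Cp = (USL − LSL) / (6σ̂) = (400.6 − 388.9) / (6 × 3.526) = 11.7000 / 21.1560 = 0.5530

0.553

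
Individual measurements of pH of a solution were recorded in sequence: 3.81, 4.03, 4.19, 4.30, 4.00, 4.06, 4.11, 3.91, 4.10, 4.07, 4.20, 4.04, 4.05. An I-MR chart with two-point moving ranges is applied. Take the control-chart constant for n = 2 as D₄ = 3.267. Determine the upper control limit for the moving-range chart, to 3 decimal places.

Moving ranges: 0.22, 0.16, 0.11, 0.30, 0.06, 0.05, 0.20, 0.19, 0.03, 0.13, 0.16, 0.01; M̄R̄ = 1.6200 / 12 = 0.1350
UCL_MR = D₄·M̄R̄ = 3.267 × 0.1350 = 0.4410

0.441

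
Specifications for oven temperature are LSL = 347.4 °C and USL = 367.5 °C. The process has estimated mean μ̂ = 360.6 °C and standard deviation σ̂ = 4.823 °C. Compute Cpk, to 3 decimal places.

Cpu = (USL − μ̂) / (3σ̂) = (367.5 − 360.6) / (3 × 4.823) = 0.4769; Cpl = (μ̂ − LSL) / (3σ̂) = (360.6 − 347.4) / (3 × 4.823) = 0.9123; Cpk = min(Cpu, Cpl) = 0.4769

0.477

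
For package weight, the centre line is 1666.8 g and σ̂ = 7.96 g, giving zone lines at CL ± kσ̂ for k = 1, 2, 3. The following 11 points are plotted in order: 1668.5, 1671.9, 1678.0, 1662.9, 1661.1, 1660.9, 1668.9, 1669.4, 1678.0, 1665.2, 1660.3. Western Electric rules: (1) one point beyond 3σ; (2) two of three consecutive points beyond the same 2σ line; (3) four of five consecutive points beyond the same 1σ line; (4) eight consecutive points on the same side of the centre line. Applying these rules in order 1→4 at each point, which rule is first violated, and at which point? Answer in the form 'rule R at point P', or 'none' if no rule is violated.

none

Zone of each point (C = within 1σ̂, B = 1σ̂–2σ̂, A = 2σ̂–3σ̂, * = beyond 3σ̂; sign = side of CL): 1:+C, 2:+C, 3:+B, 4:-C, 5:-C, 6:-C, 7:+C, 8:+C, 9:+B, 10:-C, 11:-C
No rule fires across all 11 points.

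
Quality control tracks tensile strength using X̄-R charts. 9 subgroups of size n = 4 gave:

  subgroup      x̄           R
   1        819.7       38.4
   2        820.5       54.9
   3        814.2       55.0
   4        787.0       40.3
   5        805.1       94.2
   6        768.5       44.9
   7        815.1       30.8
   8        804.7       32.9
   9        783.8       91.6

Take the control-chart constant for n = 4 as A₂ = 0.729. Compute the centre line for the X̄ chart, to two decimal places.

X̄̄ = (819.7 + 820.5 + 814.2 + 787.0 + 805.1 + 768.5 + 815.1 + 804.7 + 783.8) / 9 = 7218.6000 / 9 = 802.0667
CL = X̄̄ = 802.0667

802.07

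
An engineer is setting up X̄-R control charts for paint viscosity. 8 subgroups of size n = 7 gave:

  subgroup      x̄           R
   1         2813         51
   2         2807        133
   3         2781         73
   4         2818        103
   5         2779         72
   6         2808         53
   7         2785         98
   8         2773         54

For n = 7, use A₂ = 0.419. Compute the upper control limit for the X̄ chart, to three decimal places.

2828.863

X̄̄ = (2813 + 2807 + 2781 + 2818 + 2779 + 2808 + 2785 + 2773) / 8 = 22364.0000 / 8 = 2795.5000
R̄ = (51 + 133 + 73 + 103 + 72 + 53 + 98 + 54) / 8 = 637.0000 / 8 = 79.6250
UCL = X̄̄ + A₂·R̄ = 2795.5000 + 0.419 × 79.6250 = 2828.8629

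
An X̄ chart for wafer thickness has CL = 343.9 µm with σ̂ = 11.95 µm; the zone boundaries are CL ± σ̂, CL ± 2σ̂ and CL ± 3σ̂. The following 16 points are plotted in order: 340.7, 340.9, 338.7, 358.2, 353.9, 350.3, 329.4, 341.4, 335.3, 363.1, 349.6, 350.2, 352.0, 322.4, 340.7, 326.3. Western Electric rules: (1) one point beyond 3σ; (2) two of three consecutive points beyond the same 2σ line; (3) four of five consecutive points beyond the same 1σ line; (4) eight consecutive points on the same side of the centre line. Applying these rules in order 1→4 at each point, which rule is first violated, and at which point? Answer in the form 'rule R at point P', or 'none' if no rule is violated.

none

Zone of each point (C = within 1σ̂, B = 1σ̂–2σ̂, A = 2σ̂–3σ̂, * = beyond 3σ̂; sign = side of CL): 1:-C, 2:-C, 3:-C, 4:+B, 5:+C, 6:+C, 7:-B, 8:-C, 9:-C, 10:+B, 11:+C, 12:+C, 13:+C, 14:-B, 15:-C, 16:-B
No rule fires across all 16 points.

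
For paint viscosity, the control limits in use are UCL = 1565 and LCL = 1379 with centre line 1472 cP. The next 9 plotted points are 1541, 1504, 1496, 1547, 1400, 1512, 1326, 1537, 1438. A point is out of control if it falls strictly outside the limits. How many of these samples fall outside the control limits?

Compare each point to [1379, 1565]: sample 7 = 1326 < LCL.

1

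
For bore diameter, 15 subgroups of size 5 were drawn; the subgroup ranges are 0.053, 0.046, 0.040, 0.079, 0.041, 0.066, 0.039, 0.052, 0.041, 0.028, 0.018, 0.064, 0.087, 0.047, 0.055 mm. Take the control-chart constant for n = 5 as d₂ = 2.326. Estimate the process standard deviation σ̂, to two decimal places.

0.02

R̄ = (0.053 + 0.046 + 0.040 + 0.079 + 0.041 + 0.066 + 0.039 + 0.052 + 0.041 + 0.028 + 0.018 + 0.064 + 0.087 + 0.047 + 0.055) / 15 = 0.0504
σ̂ = R̄ / d₂ = 0.0504 / 2.326 = 0.0217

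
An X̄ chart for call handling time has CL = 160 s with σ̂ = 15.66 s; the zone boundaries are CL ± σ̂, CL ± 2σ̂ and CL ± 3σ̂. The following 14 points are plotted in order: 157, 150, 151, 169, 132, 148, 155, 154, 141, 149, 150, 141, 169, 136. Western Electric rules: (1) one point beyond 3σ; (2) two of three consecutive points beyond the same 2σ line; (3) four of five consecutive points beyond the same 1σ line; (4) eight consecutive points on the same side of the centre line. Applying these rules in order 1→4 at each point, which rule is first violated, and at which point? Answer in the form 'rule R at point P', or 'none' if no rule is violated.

Zone of each point (C = within 1σ̂, B = 1σ̂–2σ̂, A = 2σ̂–3σ̂, * = beyond 3σ̂; sign = side of CL): 1:-C, 2:-C, 3:-C, 4:+C, 5:-B, 6:-C, 7:-C, 8:-C, 9:-B, 10:-C, 11:-C, 12:-B, 13:+C, 14:-B
Rule 4 (eight consecutive points on the same side of the centre line) is satisfied at point 12.

rule 4 at point 12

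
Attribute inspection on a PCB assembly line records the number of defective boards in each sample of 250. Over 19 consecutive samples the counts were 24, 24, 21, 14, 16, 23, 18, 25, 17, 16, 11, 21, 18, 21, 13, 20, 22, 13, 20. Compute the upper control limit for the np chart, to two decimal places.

31.30

p̄ = Σdᵢ / (k·n) = 357 / (19 × 250) = 0.07516
UCL = np̄ + 3·√(np̄(1−p̄)) = 18.7895 + 3 × √(18.7895×0.92484) = 18.7895 + 3 × 4.1686 = 31.2953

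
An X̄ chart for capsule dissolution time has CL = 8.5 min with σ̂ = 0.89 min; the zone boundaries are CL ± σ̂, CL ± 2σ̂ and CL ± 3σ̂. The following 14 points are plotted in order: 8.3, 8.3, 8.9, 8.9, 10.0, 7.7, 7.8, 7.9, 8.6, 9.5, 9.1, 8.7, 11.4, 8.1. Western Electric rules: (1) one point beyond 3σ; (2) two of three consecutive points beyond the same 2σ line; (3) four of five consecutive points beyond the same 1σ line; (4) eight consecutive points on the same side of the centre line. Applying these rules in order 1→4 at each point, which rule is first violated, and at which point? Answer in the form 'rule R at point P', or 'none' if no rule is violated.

rule 1 at point 13

Zone of each point (C = within 1σ̂, B = 1σ̂–2σ̂, A = 2σ̂–3σ̂, * = beyond 3σ̂; sign = side of CL): 1:-C, 2:-C, 3:+C, 4:+C, 5:+B, 6:-C, 7:-C, 8:-C, 9:+C, 10:+B, 11:+C, 12:+C, 13:+*, 14:-C
Rule 1 (one point beyond the 3σ limits) is satisfied at point 13.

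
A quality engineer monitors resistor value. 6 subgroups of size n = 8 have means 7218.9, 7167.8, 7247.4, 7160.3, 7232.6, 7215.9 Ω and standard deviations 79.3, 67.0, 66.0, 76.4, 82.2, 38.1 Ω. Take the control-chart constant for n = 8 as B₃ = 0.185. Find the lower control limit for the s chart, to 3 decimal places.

s̄ = (79.3 + 67.0 + 66.0 + 76.4 + 82.2 + 38.1) / 6 = 68.1667
LCL_s = B₃·s̄ = 0.185 × 68.1667 = 12.6108

12.611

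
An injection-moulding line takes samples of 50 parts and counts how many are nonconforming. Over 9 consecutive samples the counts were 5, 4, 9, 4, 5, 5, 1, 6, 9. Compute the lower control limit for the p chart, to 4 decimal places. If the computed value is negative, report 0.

p̄ = Σdᵢ / (k·n) = 48 / (9 × 50) = 0.10667
LCL = p̄ − 3·√(p̄(1−p̄)/n) = 0.10667 − 3 × 0.04366 = -0.02430 → 0 (negative, so LCL = 0)

0.0000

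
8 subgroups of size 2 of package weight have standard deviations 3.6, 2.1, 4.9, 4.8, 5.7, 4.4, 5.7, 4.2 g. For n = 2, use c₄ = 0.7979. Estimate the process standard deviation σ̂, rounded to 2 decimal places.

s̄ = (3.6 + 2.1 + 4.9 + 4.8 + 5.7 + 4.4 + 5.7 + 4.2) / 8 = 4.4250
σ̂ = s̄ / c₄ = 4.4250 / 0.7979 = 5.5458

5.55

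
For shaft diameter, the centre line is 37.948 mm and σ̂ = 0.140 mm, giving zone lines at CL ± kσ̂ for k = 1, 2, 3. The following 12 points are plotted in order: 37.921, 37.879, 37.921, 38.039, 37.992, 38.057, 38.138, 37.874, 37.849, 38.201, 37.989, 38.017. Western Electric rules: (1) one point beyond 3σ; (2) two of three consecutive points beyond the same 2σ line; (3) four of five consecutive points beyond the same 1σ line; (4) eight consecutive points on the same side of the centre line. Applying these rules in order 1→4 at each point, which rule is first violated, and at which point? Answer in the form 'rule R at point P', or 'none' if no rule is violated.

Zone of each point (C = within 1σ̂, B = 1σ̂–2σ̂, A = 2σ̂–3σ̂, * = beyond 3σ̂; sign = side of CL): 1:-C, 2:-C, 3:-C, 4:+C, 5:+C, 6:+C, 7:+B, 8:-C, 9:-C, 10:+B, 11:+C, 12:+C
No rule fires across all 12 points.

none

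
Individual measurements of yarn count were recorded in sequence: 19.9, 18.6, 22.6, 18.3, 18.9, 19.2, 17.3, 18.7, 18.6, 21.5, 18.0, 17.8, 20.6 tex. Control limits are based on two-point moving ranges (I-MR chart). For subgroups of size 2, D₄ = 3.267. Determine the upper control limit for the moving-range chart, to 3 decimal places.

6.343

Moving ranges: 1.3, 4.0, 4.3, 0.6, 0.3, 1.9, 1.4, 0.1, 2.9, 3.5, 0.2, 2.8; M̄R̄ = 23.3000 / 12 = 1.9417
UCL_MR = D₄·M̄R̄ = 3.267 × 1.9417 = 6.3434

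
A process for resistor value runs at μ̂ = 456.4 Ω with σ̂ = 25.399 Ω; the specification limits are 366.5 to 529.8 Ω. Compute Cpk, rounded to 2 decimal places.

0.96

Cpu = (USL − μ̂) / (3σ̂) = (529.8 − 456.4) / (3 × 25.399) = 0.9633; Cpl = (μ̂ − LSL) / (3σ̂) = (456.4 − 366.5) / (3 × 25.399) = 1.1798; Cpk = min(Cpu, Cpl) = 0.9633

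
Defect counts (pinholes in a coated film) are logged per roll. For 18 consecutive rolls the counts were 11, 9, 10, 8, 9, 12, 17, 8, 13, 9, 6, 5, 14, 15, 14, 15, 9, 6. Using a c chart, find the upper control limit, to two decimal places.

20.30

c̄ = (11 + 9 + 10 + 8 + 9 + 12 + 17 + 8 + 13 + 9 + 6 + 5 + 14 + 15 + 14 + 15 + 9 + 6) / 18 = 190 / 18 = 10.5556
UCL = c̄ + 3√c̄ = 10.5556 + 3 × √10.5556 = 10.5556 + 3 × 3.2489 = 20.3023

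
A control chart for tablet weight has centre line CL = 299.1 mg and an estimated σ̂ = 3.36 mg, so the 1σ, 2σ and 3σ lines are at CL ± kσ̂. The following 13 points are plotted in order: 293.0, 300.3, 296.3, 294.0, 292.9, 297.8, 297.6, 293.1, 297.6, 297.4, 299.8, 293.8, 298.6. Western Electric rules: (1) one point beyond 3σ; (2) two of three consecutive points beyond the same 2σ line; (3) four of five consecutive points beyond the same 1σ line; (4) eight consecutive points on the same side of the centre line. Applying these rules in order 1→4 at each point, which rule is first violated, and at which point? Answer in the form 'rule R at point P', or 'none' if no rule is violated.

Zone of each point (C = within 1σ̂, B = 1σ̂–2σ̂, A = 2σ̂–3σ̂, * = beyond 3σ̂; sign = side of CL): 1:-B, 2:+C, 3:-C, 4:-B, 5:-B, 6:-C, 7:-C, 8:-B, 9:-C, 10:-C, 11:+C, 12:-B, 13:-C
Rule 4 (eight consecutive points on the same side of the centre line) is satisfied at point 10.

rule 4 at point 10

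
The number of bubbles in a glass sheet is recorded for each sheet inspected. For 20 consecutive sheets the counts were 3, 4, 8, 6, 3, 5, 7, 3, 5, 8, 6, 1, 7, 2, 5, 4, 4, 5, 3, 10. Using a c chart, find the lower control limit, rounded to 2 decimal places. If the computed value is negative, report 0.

0.00

c̄ = (3 + 4 + 8 + 6 + 3 + 5 + 7 + 3 + 5 + 8 + 6 + 1 + 7 + 2 + 5 + 4 + 4 + 5 + 3 + 10) / 20 = 99 / 20 = 4.9500
LCL = c̄ − 3√c̄ = 4.9500 − 3 × 2.2249 = -1.7246 → 0 (cannot be negative)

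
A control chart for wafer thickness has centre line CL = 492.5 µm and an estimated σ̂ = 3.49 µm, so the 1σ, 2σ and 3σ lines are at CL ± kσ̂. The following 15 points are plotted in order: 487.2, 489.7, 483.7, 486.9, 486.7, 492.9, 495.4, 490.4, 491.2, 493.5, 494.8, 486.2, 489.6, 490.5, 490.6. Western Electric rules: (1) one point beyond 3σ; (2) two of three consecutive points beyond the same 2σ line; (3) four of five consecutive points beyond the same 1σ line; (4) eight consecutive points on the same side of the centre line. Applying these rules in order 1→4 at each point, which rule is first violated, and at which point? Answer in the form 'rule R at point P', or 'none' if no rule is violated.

Zone of each point (C = within 1σ̂, B = 1σ̂–2σ̂, A = 2σ̂–3σ̂, * = beyond 3σ̂; sign = side of CL): 1:-B, 2:-C, 3:-A, 4:-B, 5:-B, 6:+C, 7:+C, 8:-C, 9:-C, 10:+C, 11:+C, 12:-B, 13:-C, 14:-C, 15:-C
Rule 3 (four of five consecutive points beyond the same 1σ limit) is satisfied at point 5.

rule 3 at point 5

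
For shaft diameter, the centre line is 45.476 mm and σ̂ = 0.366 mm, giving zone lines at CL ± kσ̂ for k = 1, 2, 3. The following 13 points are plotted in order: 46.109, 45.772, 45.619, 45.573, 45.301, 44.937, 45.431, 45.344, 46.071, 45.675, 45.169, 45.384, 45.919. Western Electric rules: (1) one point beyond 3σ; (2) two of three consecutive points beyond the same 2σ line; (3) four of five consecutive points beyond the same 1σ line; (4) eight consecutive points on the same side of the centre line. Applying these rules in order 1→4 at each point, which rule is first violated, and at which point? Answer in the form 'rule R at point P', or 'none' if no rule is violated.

Zone of each point (C = within 1σ̂, B = 1σ̂–2σ̂, A = 2σ̂–3σ̂, * = beyond 3σ̂; sign = side of CL): 1:+B, 2:+C, 3:+C, 4:+C, 5:-C, 6:-B, 7:-C, 8:-C, 9:+B, 10:+C, 11:-C, 12:-C, 13:+B
No rule fires across all 13 points.

none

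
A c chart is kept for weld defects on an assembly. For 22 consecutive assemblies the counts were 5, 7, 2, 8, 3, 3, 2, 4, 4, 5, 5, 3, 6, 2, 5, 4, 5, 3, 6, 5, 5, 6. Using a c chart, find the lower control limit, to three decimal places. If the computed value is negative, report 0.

0.000

c̄ = (5 + 7 + 2 + 8 + 3 + 3 + 2 + 4 + 4 + 5 + 5 + 3 + 6 + 2 + 5 + 4 + 5 + 3 + 6 + 5 + 5 + 6) / 22 = 98 / 22 = 4.4545
LCL = c̄ − 3√c̄ = 4.4545 − 3 × 2.1106 = -1.8772 → 0 (cannot be negative)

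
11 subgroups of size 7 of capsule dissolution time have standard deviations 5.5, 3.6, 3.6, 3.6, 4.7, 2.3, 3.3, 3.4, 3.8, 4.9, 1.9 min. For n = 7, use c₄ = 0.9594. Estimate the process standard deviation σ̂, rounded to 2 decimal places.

s̄ = (5.5 + 3.6 + 3.6 + 3.6 + 4.7 + 2.3 + 3.3 + 3.4 + 3.8 + 4.9 + 1.9) / 11 = 3.6909
σ̂ = s̄ / c₄ = 3.6909 / 0.9594 = 3.8471

3.85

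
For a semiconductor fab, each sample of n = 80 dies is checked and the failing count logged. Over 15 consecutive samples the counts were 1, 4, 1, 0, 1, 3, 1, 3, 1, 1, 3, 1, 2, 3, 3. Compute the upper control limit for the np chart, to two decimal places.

5.92

p̄ = Σdᵢ / (k·n) = 28 / (15 × 80) = 0.02333
UCL = np̄ + 3·√(np̄(1−p̄)) = 1.8667 + 3 × √(1.8667×0.97667) = 1.8667 + 3 × 1.3502 = 5.9173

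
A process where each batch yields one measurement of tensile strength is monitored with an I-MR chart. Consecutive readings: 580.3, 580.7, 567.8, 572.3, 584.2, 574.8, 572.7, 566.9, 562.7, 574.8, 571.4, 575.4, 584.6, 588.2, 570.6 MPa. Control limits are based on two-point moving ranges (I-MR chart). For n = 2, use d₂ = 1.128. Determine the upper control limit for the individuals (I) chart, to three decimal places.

594.366

X̄ = (580.3 + 580.7 + 567.8 + 572.3 + 584.2 + 574.8 + 572.7 + 566.9 + 562.7 + 574.8 + 571.4 + 575.4 + 584.6 + 588.2 + 570.6) / 15 = 575.1600
Moving ranges: 0.4, 12.9, 4.5, 11.9, 9.4, 2.1, 5.8, 4.2, 12.1, 3.4, 4.0, 9.2, 3.6, 17.6; M̄R̄ = 101.1000 / 14 = 7.2214
UCL = X̄ + 3·M̄R̄/d₂ = 575.1600 + 3 × 7.2214 / 1.128 = 594.3659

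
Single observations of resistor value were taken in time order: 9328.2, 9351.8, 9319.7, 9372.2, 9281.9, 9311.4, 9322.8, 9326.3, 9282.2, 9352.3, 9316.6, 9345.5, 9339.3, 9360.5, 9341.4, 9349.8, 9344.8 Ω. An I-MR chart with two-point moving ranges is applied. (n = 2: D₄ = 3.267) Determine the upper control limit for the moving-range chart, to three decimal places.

Moving ranges: 23.6, 32.1, 52.5, 90.3, 29.5, 11.4, 3.5, 44.1, 70.1, 35.7, 28.9, 6.2, 21.2, 19.1, 8.4, 5.0; M̄R̄ = 481.6000 / 16 = 30.1000
UCL_MR = D₄·M̄R̄ = 3.267 × 30.1000 = 98.3367

98.337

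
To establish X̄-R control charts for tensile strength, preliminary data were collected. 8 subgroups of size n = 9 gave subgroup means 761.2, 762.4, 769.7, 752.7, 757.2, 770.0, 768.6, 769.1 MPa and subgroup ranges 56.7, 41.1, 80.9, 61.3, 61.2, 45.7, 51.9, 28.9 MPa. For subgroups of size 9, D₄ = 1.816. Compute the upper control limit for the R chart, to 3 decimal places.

R̄ = (56.7 + 41.1 + 80.9 + 61.3 + 61.2 + 45.7 + 51.9 + 28.9) / 8 = 427.7000 / 8 = 53.4625
UCL_R = D₄·R̄ = 1.816 × 53.4625 = 97.0879

97.088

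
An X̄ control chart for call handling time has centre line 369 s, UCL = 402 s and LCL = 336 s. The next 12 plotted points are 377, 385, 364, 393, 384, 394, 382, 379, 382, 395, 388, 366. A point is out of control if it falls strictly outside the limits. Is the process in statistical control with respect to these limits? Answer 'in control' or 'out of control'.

in control

All 12 points lie within [336, 402].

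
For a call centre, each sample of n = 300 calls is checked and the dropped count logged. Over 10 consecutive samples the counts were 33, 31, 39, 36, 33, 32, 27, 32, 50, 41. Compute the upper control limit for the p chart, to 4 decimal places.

0.1739

p̄ = Σdᵢ / (k·n) = 354 / (10 × 300) = 0.11800
UCL = p̄ + 3·√(p̄(1−p̄)/n) = 0.11800 + 3 × √(0.11800×0.88200/300) = 0.11800 + 3 × 0.01863 = 0.17388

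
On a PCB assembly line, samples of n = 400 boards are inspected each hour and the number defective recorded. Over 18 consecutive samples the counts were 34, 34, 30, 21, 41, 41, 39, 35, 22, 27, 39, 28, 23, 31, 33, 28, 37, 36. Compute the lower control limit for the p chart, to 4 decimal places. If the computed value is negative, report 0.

p̄ = Σdᵢ / (k·n) = 579 / (18 × 400) = 0.08042
LCL = p̄ − 3·√(p̄(1−p̄)/n) = 0.08042 − 3 × 0.01360 = 0.03963

0.0396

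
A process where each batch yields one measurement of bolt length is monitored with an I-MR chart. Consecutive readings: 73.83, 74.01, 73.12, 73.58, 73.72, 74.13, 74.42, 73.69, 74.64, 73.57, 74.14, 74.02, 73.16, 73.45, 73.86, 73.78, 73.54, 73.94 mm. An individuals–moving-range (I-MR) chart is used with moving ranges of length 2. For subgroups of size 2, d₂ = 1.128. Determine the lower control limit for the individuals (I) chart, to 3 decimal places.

X̄ = (73.83 + 74.01 + 73.12 + 73.58 + 73.72 + 74.13 + 74.42 + 73.69 + 74.64 + 73.57 + 74.14 + 74.02 + 73.16 + 73.45 + 73.86 + 73.78 + 73.54 + 73.94) / 18 = 73.8111
Moving ranges: 0.18, 0.89, 0.46, 0.14, 0.41, 0.29, 0.73, 0.95, 1.07, 0.57, 0.12, 0.86, 0.29, 0.41, 0.08, 0.24, 0.40; M̄R̄ = 8.0900 / 17 = 0.4759
LCL = X̄ − 3·M̄R̄/d₂ = 73.8111 − 3 × 0.4759 / 1.128 = 72.5455

72.545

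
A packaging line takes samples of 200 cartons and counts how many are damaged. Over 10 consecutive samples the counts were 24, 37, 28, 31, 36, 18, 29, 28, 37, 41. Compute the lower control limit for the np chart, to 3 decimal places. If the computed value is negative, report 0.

p̄ = Σdᵢ / (k·n) = 309 / (10 × 200) = 0.15450
LCL = np̄ − 3·√(np̄(1−p̄)) = 30.9000 − 3 × 5.1114 = 15.5659

15.566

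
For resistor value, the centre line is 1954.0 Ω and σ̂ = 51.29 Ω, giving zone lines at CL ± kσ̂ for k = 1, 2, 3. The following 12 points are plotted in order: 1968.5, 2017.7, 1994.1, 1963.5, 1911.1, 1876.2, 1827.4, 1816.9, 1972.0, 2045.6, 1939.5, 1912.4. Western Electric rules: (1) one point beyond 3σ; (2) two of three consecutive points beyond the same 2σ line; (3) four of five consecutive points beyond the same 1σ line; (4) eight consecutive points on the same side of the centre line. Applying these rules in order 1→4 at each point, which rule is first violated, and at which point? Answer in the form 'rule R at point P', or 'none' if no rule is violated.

rule 2 at point 8

Zone of each point (C = within 1σ̂, B = 1σ̂–2σ̂, A = 2σ̂–3σ̂, * = beyond 3σ̂; sign = side of CL): 1:+C, 2:+B, 3:+C, 4:+C, 5:-C, 6:-B, 7:-A, 8:-A, 9:+C, 10:+B, 11:-C, 12:-C
Rule 2 (two of three consecutive points beyond the same 2σ limit) is satisfied at point 8.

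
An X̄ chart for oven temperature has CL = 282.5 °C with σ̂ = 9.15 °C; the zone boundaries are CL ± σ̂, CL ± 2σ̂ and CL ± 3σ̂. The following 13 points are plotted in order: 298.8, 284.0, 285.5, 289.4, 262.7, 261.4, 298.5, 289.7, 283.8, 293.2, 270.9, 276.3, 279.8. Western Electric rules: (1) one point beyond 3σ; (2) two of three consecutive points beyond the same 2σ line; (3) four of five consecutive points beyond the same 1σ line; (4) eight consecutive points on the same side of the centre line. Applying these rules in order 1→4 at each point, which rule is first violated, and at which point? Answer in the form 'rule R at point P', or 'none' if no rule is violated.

rule 2 at point 6

Zone of each point (C = within 1σ̂, B = 1σ̂–2σ̂, A = 2σ̂–3σ̂, * = beyond 3σ̂; sign = side of CL): 1:+B, 2:+C, 3:+C, 4:+C, 5:-A, 6:-A, 7:+B, 8:+C, 9:+C, 10:+B, 11:-B, 12:-C, 13:-C
Rule 2 (two of three consecutive points beyond the same 2σ limit) is satisfied at point 6.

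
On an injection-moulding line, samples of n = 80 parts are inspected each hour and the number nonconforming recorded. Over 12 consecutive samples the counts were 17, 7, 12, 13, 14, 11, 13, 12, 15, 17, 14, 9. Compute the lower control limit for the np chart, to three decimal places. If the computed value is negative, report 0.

2.986

p̄ = Σdᵢ / (k·n) = 154 / (12 × 80) = 0.16042
LCL = np̄ − 3·√(np̄(1−p̄)) = 12.8333 − 3 × 3.2825 = 2.9859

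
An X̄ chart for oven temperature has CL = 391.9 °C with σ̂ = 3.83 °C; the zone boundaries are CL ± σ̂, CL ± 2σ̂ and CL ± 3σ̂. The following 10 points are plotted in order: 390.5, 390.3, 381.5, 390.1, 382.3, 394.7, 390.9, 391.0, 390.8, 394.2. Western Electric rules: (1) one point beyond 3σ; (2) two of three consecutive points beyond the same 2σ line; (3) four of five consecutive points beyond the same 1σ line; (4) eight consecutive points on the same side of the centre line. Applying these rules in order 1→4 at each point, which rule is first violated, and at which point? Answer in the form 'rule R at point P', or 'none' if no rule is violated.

Zone of each point (C = within 1σ̂, B = 1σ̂–2σ̂, A = 2σ̂–3σ̂, * = beyond 3σ̂; sign = side of CL): 1:-C, 2:-C, 3:-A, 4:-C, 5:-A, 6:+C, 7:-C, 8:-C, 9:-C, 10:+C
Rule 2 (two of three consecutive points beyond the same 2σ limit) is satisfied at point 5.

rule 2 at point 5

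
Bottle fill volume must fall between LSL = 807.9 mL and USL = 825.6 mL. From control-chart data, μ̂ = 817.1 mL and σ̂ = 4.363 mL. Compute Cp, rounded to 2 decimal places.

Cp = (USL − LSL) / (6σ̂) = (825.6 − 807.9) / (6 × 4.363) = 17.7000 / 26.1780 = 0.6761

0.68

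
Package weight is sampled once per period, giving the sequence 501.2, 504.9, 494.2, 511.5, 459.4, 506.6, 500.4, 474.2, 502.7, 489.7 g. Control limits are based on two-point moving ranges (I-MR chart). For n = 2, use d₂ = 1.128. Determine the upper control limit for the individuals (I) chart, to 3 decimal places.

X̄ = (501.2 + 504.9 + 494.2 + 511.5 + 459.4 + 506.6 + 500.4 + 474.2 + 502.7 + 489.7) / 10 = 494.4800
Moving ranges: 3.7, 10.7, 17.3, 52.1, 47.2, 6.2, 26.2, 28.5, 13.0; M̄R̄ = 204.9000 / 9 = 22.7667
UCL = X̄ + 3·M̄R̄/d₂ = 494.4800 + 3 × 22.7667 / 1.128 = 555.0296

555.030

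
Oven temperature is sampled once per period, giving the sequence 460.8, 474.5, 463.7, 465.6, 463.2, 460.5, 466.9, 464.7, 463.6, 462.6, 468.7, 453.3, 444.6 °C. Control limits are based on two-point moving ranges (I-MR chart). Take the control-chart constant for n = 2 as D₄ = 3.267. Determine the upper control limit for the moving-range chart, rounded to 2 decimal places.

19.71

Moving ranges: 13.7, 10.8, 1.9, 2.4, 2.7, 6.4, 2.2, 1.1, 1.0, 6.1, 15.4, 8.7; M̄R̄ = 72.4000 / 12 = 6.0333
UCL_MR = D₄·M̄R̄ = 3.267 × 6.0333 = 19.7109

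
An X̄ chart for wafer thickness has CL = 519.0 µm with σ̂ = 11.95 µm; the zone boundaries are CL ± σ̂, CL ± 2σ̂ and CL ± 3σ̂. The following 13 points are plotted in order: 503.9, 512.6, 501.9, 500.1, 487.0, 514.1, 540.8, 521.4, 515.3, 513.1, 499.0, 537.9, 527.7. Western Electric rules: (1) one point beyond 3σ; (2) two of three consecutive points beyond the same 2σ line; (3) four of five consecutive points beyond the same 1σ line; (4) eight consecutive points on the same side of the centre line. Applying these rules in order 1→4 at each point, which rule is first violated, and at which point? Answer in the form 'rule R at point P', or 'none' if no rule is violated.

rule 3 at point 5

Zone of each point (C = within 1σ̂, B = 1σ̂–2σ̂, A = 2σ̂–3σ̂, * = beyond 3σ̂; sign = side of CL): 1:-B, 2:-C, 3:-B, 4:-B, 5:-A, 6:-C, 7:+B, 8:+C, 9:-C, 10:-C, 11:-B, 12:+B, 13:+C
Rule 3 (four of five consecutive points beyond the same 1σ limit) is satisfied at point 5.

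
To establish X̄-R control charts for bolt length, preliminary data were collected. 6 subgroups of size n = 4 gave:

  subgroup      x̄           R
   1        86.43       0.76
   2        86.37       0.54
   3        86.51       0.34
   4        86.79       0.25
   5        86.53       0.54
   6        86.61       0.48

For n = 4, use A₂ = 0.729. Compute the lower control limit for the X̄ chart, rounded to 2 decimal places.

X̄̄ = (86.43 + 86.37 + 86.51 + 86.79 + 86.53 + 86.61) / 6 = 519.2400 / 6 = 86.5400
R̄ = (0.76 + 0.54 + 0.34 + 0.25 + 0.54 + 0.48) / 6 = 2.9100 / 6 = 0.4850
LCL = X̄̄ − A₂·R̄ = 86.5400 − 0.729 × 0.4850 = 86.1864

86.19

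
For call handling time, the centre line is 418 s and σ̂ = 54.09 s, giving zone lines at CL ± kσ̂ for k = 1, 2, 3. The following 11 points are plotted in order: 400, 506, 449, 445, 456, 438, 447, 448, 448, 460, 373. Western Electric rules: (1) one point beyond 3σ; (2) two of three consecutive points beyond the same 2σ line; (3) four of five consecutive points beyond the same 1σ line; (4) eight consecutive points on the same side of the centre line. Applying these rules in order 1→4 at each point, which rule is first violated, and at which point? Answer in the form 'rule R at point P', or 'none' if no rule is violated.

rule 4 at point 9

Zone of each point (C = within 1σ̂, B = 1σ̂–2σ̂, A = 2σ̂–3σ̂, * = beyond 3σ̂; sign = side of CL): 1:-C, 2:+B, 3:+C, 4:+C, 5:+C, 6:+C, 7:+C, 8:+C, 9:+C, 10:+C, 11:-C
Rule 4 (eight consecutive points on the same side of the centre line) is satisfied at point 9.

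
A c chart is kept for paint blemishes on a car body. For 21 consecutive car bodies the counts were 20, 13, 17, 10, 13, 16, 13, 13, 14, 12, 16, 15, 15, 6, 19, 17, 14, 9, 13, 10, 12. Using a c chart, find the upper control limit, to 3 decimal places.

24.757

c̄ = (20 + 13 + 17 + 10 + 13 + 16 + 13 + 13 + 14 + 12 + 16 + 15 + 15 + 6 + 19 + 17 + 14 + 9 + 13 + 10 + 12) / 21 = 287 / 21 = 13.6667
UCL = c̄ + 3√c̄ = 13.6667 + 3 × √13.6667 = 13.6667 + 3 × 3.6968 = 24.7572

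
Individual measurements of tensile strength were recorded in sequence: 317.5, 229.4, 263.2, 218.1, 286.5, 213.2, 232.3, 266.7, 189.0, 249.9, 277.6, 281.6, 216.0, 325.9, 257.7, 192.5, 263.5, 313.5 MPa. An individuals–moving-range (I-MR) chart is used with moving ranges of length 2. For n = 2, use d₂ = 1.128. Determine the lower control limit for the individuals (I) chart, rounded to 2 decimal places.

X̄ = (317.5 + 229.4 + 263.2 + 218.1 + 286.5 + 213.2 + 232.3 + 266.7 + 189.0 + 249.9 + 277.6 + 281.6 + 216.0 + 325.9 + 257.7 + 192.5 + 263.5 + 313.5) / 18 = 255.2278
Moving ranges: 88.1, 33.8, 45.1, 68.4, 73.3, 19.1, 34.4, 77.7, 60.9, 27.7, 4.0, 65.6, 109.9, 68.2, 65.2, 71.0, 50.0; M̄R̄ = 962.4000 / 17 = 56.6118
LCL = X̄ − 3·M̄R̄/d₂ = 255.2278 − 3 × 56.6118 / 1.128 = 104.6646

104.66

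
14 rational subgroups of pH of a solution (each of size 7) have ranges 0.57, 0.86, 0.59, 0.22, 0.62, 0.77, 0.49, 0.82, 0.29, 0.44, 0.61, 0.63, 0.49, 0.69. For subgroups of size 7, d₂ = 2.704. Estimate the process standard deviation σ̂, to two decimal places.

0.21

R̄ = (0.57 + 0.86 + 0.59 + 0.22 + 0.62 + 0.77 + 0.49 + 0.82 + 0.29 + 0.44 + 0.61 + 0.63 + 0.49 + 0.69) / 14 = 0.5779
σ̂ = R̄ / d₂ = 0.5779 / 2.704 = 0.2137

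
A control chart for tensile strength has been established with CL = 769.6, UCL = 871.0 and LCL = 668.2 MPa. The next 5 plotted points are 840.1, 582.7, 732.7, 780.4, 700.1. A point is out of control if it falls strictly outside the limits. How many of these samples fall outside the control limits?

1

Compare each point to [668.2, 871.0]: sample 2 = 582.7 < LCL.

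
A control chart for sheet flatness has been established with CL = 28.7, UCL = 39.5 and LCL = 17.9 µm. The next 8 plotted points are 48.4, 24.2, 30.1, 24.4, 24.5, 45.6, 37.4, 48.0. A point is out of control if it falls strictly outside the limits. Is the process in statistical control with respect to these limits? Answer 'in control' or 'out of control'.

Compare each point to [17.9, 39.5]: sample 1 = 48.4 > UCL; sample 6 = 45.6 > UCL; sample 8 = 48.0 > UCL.

out of control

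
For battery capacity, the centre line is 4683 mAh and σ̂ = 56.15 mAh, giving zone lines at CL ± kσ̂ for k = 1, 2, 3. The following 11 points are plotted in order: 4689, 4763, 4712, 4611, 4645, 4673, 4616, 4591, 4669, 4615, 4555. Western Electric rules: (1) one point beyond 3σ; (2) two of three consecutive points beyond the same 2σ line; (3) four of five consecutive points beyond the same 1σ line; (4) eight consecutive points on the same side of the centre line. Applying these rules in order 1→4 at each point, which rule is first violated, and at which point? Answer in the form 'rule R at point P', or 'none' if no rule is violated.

rule 3 at point 11

Zone of each point (C = within 1σ̂, B = 1σ̂–2σ̂, A = 2σ̂–3σ̂, * = beyond 3σ̂; sign = side of CL): 1:+C, 2:+B, 3:+C, 4:-B, 5:-C, 6:-C, 7:-B, 8:-B, 9:-C, 10:-B, 11:-A
Rule 3 (four of five consecutive points beyond the same 1σ limit) is satisfied at point 11.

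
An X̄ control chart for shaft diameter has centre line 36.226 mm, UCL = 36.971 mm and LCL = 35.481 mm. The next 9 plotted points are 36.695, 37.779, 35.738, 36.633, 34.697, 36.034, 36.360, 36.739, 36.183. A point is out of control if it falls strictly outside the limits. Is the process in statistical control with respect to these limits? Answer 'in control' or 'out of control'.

Compare each point to [35.481, 36.971]: sample 2 = 37.779 > UCL; sample 5 = 34.697 < LCL.

out of control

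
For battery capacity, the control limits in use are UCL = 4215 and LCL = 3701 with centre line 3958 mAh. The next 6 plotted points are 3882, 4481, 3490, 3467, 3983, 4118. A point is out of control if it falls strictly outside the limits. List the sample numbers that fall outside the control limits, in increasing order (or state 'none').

2, 3, 4

Compare each point to [3701, 4215]: sample 2 = 4481 > UCL; sample 3 = 3490 < LCL; sample 4 = 3467 < LCL.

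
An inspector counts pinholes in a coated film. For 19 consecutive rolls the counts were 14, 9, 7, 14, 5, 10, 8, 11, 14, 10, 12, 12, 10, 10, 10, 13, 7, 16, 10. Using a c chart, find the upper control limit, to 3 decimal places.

c̄ = (14 + 9 + 7 + 14 + 5 + 10 + 8 + 11 + 14 + 10 + 12 + 12 + 10 + 10 + 10 + 13 + 7 + 16 + 10) / 19 = 202 / 19 = 10.6316
UCL = c̄ + 3√c̄ = 10.6316 + 3 × √10.6316 = 10.6316 + 3 × 3.2606 = 20.4134

20.413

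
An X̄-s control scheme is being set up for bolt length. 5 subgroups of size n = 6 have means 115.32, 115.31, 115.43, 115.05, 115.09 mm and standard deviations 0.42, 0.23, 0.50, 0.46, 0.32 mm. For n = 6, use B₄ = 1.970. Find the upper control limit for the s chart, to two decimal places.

s̄ = (0.42 + 0.23 + 0.50 + 0.46 + 0.32) / 5 = 0.3860
UCL_s = B₄·s̄ = 1.970 × 0.3860 = 0.7604

0.76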